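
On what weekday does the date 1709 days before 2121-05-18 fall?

Saturday

First find the weekday of May 18, 2121. Doomsday rule: the anchor day for the 2100s is Sunday. For year 21: 21÷12 = 1 r 9, and 9÷4 = 2, so 1+9+2 = 12.
Sunday + 12 ≡ Friday — that's 2121's doomsday.
In May the doomsday date is May 9.
May 18 is 9 days after May 9; 9 mod 7 = 2, so Friday + 2 = Sunday.
1709 mod 7 = 1, so 1709 days before a Sunday is Sunday − 1 = Saturday.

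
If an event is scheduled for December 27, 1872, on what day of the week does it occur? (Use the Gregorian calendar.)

Friday

Doomsday rule: the anchor day for the 1800s is Friday. For year 72: 72÷12 = 6 r 0, and 0÷4 = 0, so 6+0+0 = 6.
Friday + 6 ≡ Thursday — that's 1872's doomsday.
In December the doomsday date is Dec 12.
Dec 27 is 15 days after Dec 12; 15 mod 7 = 1, so Thursday + 1 = Friday.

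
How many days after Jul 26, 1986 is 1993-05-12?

Jul 26, 1986 → Jul 26, 1987: 365 days.
Jul 26, 1987 → Jul 26, 1988: 366 days (Feb 29, 1988 is in that span).
Jul 26, 1988 → Jul 26, 1989: 365 days.
Jul 26, 1989 → Jul 26, 1990: 365 days.
Jul 26, 1990 → Jul 26, 1991: 365 days.
Jul 26, 1991 → Jul 26, 1992: 366 days (Feb 29, 1992 is in that span).
Jul 26, 1992 → Aug 26, 1992: 31 days (July has 31).
Aug 26, 1992 → Sep 26, 1992: 31 days (August has 31).
Sep 26, 1992 → Oct 26, 1992: 30 days (September has 30).
Oct 26, 1992 → Nov 26, 1992: 31 days (October has 31).
Nov 26, 1992 → Dec 26, 1992: 30 days (November has 30).
Dec 26, 1992 → Jan 26, 1993: 31 days (December has 31).
Jan 26, 1993 → Feb 26, 1993: 31 days (January has 31).
Feb 26, 1993 → Mar 26, 1993: 28 days (February has 28).
Mar 26, 1993 → Apr 26, 1993: 31 days (March has 31).
Apr 26, 1993 → May 12, 1993: 16 days.
Total: 2482 days.

2482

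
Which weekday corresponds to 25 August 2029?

January 1, 2029 is a Monday.
Jan 1, 2029 → Feb 1, 2029: 31 days (January has 31).
Feb 1, 2029 → Mar 1, 2029: 28 days (February has 28).
Mar 1, 2029 → Apr 1, 2029: 31 days (March has 31).
Apr 1, 2029 → May 1, 2029: 30 days (April has 30).
May 1, 2029 → Jun 1, 2029: 31 days (May has 31).
Jun 1, 2029 → Jul 1, 2029: 30 days (June has 30).
Jul 1, 2029 → Aug 1, 2029: 31 days (July has 31).
Aug 1, 2029 → Aug 25, 2029: 24 days.
Total: 236 days.
236 mod 7 = 5, so Monday + 5 = Saturday.

Saturday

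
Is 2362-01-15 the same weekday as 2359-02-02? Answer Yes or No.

From Feb 2, 2359 to Jan 15, 2362 is 1078 days.
1078 mod 7 = 0, so they are the same weekday.
(Feb 2, 2359 is a Monday; Jan 15, 2362 is a Monday.)

Yes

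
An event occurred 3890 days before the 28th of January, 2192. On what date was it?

−365 (one year) → Jan 28, 2191 (3525 left).
−365 (one year) → Jan 28, 2190 (3160 left).
−365 (one year) → Jan 28, 2189 (2795 left).
−366 (one year; includes Feb 29, 2188) → Jan 28, 2188 (2429 left).
−365 (one year) → Jan 28, 2187 (2064 left).
−365 (one year) → Jan 28, 2186 (1699 left).
−365 (one year) → Jan 28, 2185 (1334 left).
−366 (one year; includes Feb 29, 2184) → Jan 28, 2184 (968 left).
−365 (one year) → Jan 28, 2183 (603 left).
−365 (one year) → Jan 28, 2182 (238 left).
−28 → Dec 31, 2181 (end of Dec, 31 days; 210 left).
−31 → Nov 30, 2181 (end of Nov, 30 days; 179 left).
−30 → Oct 31, 2181 (end of Oct, 31 days; 149 left).
−31 → Sep 30, 2181 (end of Sep, 30 days; 118 left).
−30 → Aug 31, 2181 (end of Aug, 31 days; 88 left).
−31 → Jul 31, 2181 (end of Jul, 31 days; 57 left).
−31 → Jun 30, 2181 (end of Jun, 30 days; 26 left).
−26 → Jun 4, 2181.

June 4, 2181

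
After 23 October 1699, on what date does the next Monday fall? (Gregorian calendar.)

Oct 23, 1699 is a Friday.
From Friday to the next Monday is 3 days.
Oct 23, 1699 + 3 = Oct 26, 1699.

October 26, 1699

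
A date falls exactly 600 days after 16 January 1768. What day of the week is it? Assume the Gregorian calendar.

First find the weekday of Jan 16, 1768. Doomsday rule: the anchor day for the 1700s is Sunday. For year 68: 68÷12 = 5 r 8, and 8÷4 = 2, so 5+8+2 = 15.
Sunday + 15 ≡ Monday — that's 1768's doomsday.
In January the doomsday date is Jan 4 (1768 is a leap year (divisible by 4)).
Jan 16 is 12 days after Jan 4; 12 mod 7 = 5, so Monday + 5 = Saturday.
600 mod 7 = 5, so 600 days after a Saturday is Saturday + 5 = Thursday.

Thursday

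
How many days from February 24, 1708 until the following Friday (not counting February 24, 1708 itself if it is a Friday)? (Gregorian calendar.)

Feb 24, 1708 is a Friday.
From Friday to the next Friday is 7 days.

7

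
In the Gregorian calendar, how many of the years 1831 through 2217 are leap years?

94

Multiples of 4 in [1831,2217]: 97.
Of those, multiples of 100: 4 (not leap unless ÷400).
Multiples of 400: 1.
Leap years = 97 − 4 + 1 = 94.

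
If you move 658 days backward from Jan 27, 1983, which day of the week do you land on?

First find the weekday of Jan 27, 1983. Doomsday rule: the anchor day for the 1900s is Wednesday. For year 83: 83÷12 = 6 r 11, and 11÷4 = 2, so 6+11+2 = 19.
Wednesday + 19 ≡ Monday — that's 1983's doomsday.
In January the doomsday date is Jan 3 (1983 is not a leap year).
Jan 27 is 24 days after Jan 3; 24 mod 7 = 3, so Monday + 3 = Thursday.
658 mod 7 = 0, so 658 days before a Thursday is Thursday − 0 = Thursday.

Thursday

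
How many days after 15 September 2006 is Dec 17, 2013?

Sep 15, 2006 → Sep 15, 2007: 365 days.
Sep 15, 2007 → Sep 15, 2008: 366 days (Feb 29, 2008 is in that span).
Sep 15, 2008 → Sep 15, 2009: 365 days.
Sep 15, 2009 → Sep 15, 2010: 365 days.
Sep 15, 2010 → Sep 15, 2011: 365 days.
Sep 15, 2011 → Sep 15, 2012: 366 days (Feb 29, 2012 is in that span).
Sep 15, 2012 → Sep 15, 2013: 365 days.
Sep 15, 2013 → Oct 15, 2013: 30 days (September has 30).
Oct 15, 2013 → Nov 15, 2013: 31 days (October has 31).
Nov 15, 2013 → Dec 15, 2013: 30 days (November has 30).
Dec 15, 2013 → Dec 17, 2013: 2 days.
Total: 2650 days.

2650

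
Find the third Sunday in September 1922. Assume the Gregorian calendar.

September 1, 1922 is a Friday.
The first Sunday is therefore September 3 (2 days later).
The third Sunday is 3 + 2×7 = September 17.

September 17, 1922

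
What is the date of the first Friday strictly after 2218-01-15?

January 16, 2218

Jan 15, 2218 is a Thursday.
From Thursday to the next Friday is 1 day.
Jan 15, 2218 + 1 = Jan 16, 2218.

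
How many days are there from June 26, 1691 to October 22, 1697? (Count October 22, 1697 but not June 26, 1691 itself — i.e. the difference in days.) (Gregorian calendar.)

2310

Jun 26, 1691 → Jun 26, 1692: 366 days (Feb 29, 1692 is in that span).
Jun 26, 1692 → Jun 26, 1693: 365 days.
Jun 26, 1693 → Jun 26, 1694: 365 days.
Jun 26, 1694 → Jun 26, 1695: 365 days.
Jun 26, 1695 → Jun 26, 1696: 366 days (Feb 29, 1696 is in that span).
Jun 26, 1696 → Jun 26, 1697: 365 days.
Jun 26, 1697 → Jul 26, 1697: 30 days (June has 30).
Jul 26, 1697 → Aug 26, 1697: 31 days (July has 31).
Aug 26, 1697 → Sep 26, 1697: 31 days (August has 31).
Sep 26, 1697 → Oct 22, 1697: 26 days.
Total: 2310 days.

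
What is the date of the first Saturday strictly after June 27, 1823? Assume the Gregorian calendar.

Jun 27, 1823 is a Friday.
From Friday to the next Saturday is 1 day.
Jun 27, 1823 + 1 = Jun 28, 1823.

June 28, 1823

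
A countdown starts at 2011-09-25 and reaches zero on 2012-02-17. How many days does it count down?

145

Sep 25, 2011 → Oct 25, 2011: 30 days (September has 30).
Oct 25, 2011 → Nov 25, 2011: 31 days (October has 31).
Nov 25, 2011 → Dec 25, 2011: 30 days (November has 30).
Dec 25, 2011 → Jan 25, 2012: 31 days (December has 31).
Jan 25, 2012 → Feb 17, 2012: 23 days.
Total: 145 days.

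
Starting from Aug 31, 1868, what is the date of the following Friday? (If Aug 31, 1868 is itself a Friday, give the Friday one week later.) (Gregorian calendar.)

September 4, 1868

Aug 31, 1868 is a Monday.
From Monday to the next Friday is 4 days.
Aug 31, 1868 + 4 = Sep 4, 1868.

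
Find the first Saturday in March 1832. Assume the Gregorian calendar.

March 3, 1832

March 1, 1832 is a Thursday.
The first Saturday is therefore March 3 (2 days later).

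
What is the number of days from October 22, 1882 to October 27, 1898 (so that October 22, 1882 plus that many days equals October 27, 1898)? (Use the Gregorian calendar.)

Oct 22, 1882 → Oct 22, 1883: 365 days.
Oct 22, 1883 → Oct 22, 1884: 366 days (Feb 29, 1884 is in that span).
Oct 22, 1884 → Oct 22, 1885: 365 days.
Oct 22, 1885 → Oct 22, 1886: 365 days.
Oct 22, 1886 → Oct 22, 1887: 365 days.
Oct 22, 1887 → Oct 22, 1888: 366 days (Feb 29, 1888 is in that span).
Oct 22, 1888 → Oct 22, 1889: 365 days.
Oct 22, 1889 → Oct 22, 1890: 365 days.
Oct 22, 1890 → Oct 22, 1891: 365 days.
Oct 22, 1891 → Oct 22, 1892: 366 days (Feb 29, 1892 is in that span).
Oct 22, 1892 → Oct 22, 1893: 365 days.
Oct 22, 1893 → Oct 22, 1894: 365 days.
Oct 22, 1894 → Oct 22, 1895: 365 days.
Oct 22, 1895 → Oct 22, 1896: 366 days (Feb 29, 1896 is in that span).
Oct 22, 1896 → Oct 22, 1897: 365 days.
Oct 22, 1897 → Nov 22, 1897: 31 days (October has 31).
Nov 22, 1897 → Dec 22, 1897: 30 days (November has 30).
Dec 22, 1897 → Jan 22, 1898: 31 days (December has 31).
Jan 22, 1898 → Feb 22, 1898: 31 days (January has 31).
Feb 22, 1898 → Mar 22, 1898: 28 days (February has 28).
Mar 22, 1898 → Apr 22, 1898: 31 days (March has 31).
Apr 22, 1898 → May 22, 1898: 30 days (April has 30).
May 22, 1898 → Jun 22, 1898: 31 days (May has 31).
Jun 22, 1898 → Jul 22, 1898: 30 days (June has 30).
Jul 22, 1898 → Aug 22, 1898: 31 days (July has 31).
Aug 22, 1898 → Sep 22, 1898: 31 days (August has 31).
Sep 22, 1898 → Oct 22, 1898: 30 days (September has 30).
Oct 22, 1898 → Oct 27, 1898: 5 days.
Total: 5849 days.

5849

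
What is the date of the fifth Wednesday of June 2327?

June 1, 2327 is a Wednesday.
The first Wednesday is therefore June 1 (same day).
The fifth Wednesday is 1 + 4×7 = June 29.

June 29, 2327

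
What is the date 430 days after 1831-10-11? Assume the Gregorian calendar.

+366 (one year; includes Feb 29, 1832) → Oct 11, 1832 (64 left).
Oct has 31 days: +21 → Nov 1, 1832 (43 left).
Nov has 30 days: +30 → Dec 1, 1832 (13 left).
+13 → Dec 14, 1832.

December 14, 1832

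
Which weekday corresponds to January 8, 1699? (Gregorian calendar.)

Doomsday rule: the anchor day for the 1600s is Tuesday. For year 99: 99÷12 = 8 r 3, and 3÷4 = 0, so 8+3+0 = 11.
Tuesday + 11 ≡ Saturday — that's 1699's doomsday.
In January the doomsday date is Jan 3 (1699 is not a leap year).
Jan 8 is 5 days after Jan 3; 5 mod 7 = 5, so Saturday + 5 = Thursday.

Thursday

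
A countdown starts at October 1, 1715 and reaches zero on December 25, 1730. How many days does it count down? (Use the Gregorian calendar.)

Oct 1, 1715 → Oct 1, 1716: 366 days (Feb 29, 1716 is in that span).
Oct 1, 1716 → Oct 1, 1717: 365 days.
Oct 1, 1717 → Oct 1, 1718: 365 days.
Oct 1, 1718 → Oct 1, 1719: 365 days.
Oct 1, 1719 → Oct 1, 1720: 366 days (Feb 29, 1720 is in that span).
Oct 1, 1720 → Oct 1, 1721: 365 days.
Oct 1, 1721 → Oct 1, 1722: 365 days.
Oct 1, 1722 → Oct 1, 1723: 365 days.
Oct 1, 1723 → Oct 1, 1724: 366 days (Feb 29, 1724 is in that span).
Oct 1, 1724 → Oct 1, 1725: 365 days.
Oct 1, 1725 → Oct 1, 1726: 365 days.
Oct 1, 1726 → Oct 1, 1727: 365 days.
Oct 1, 1727 → Oct 1, 1728: 366 days (Feb 29, 1728 is in that span).
Oct 1, 1728 → Oct 1, 1729: 365 days.
Oct 1, 1729 → Oct 1, 1730: 365 days.
Oct 1, 1730 → Nov 1, 1730: 31 days (October has 31).
Nov 1, 1730 → Dec 1, 1730: 30 days (November has 30).
Dec 1, 1730 → Dec 25, 1730: 24 days.
Total: 5564 days.

5564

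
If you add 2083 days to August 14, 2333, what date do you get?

April 28, 2339

+365 (one year) → Aug 14, 2334 (1718 left).
+365 (one year) → Aug 14, 2335 (1353 left).
+366 (one year; includes Feb 29, 2336) → Aug 14, 2336 (987 left).
+365 (one year) → Aug 14, 2337 (622 left).
+365 (one year) → Aug 14, 2338 (257 left).
Aug has 31 days: +18 → Sep 1, 2338 (239 left).
Sep has 30 days: +30 → Oct 1, 2338 (209 left).
Oct has 31 days: +31 → Nov 1, 2338 (178 left).
Nov has 30 days: +30 → Dec 1, 2338 (148 left).
Dec has 31 days: +31 → Jan 1, 2339 (117 left).
Jan has 31 days: +31 → Feb 1, 2339 (86 left).
Feb has 28 days: +28 → Mar 1, 2339 (58 left).
Mar has 31 days: +31 → Apr 1, 2339 (27 left).
+27 → Apr 28, 2339.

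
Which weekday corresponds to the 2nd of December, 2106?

January 1, 2106 is a Friday.
Jan 1, 2106 → Feb 1, 2106: 31 days (January has 31).
Feb 1, 2106 → Mar 1, 2106: 28 days (February has 28).
Mar 1, 2106 → Apr 1, 2106: 31 days (March has 31).
Apr 1, 2106 → May 1, 2106: 30 days (April has 30).
May 1, 2106 → Jun 1, 2106: 31 days (May has 31).
Jun 1, 2106 → Jul 1, 2106: 30 days (June has 30).
Jul 1, 2106 → Aug 1, 2106: 31 days (July has 31).
Aug 1, 2106 → Sep 1, 2106: 31 days (August has 31).
Sep 1, 2106 → Oct 1, 2106: 30 days (September has 30).
Oct 1, 2106 → Nov 1, 2106: 31 days (October has 31).
Nov 1, 2106 → Dec 1, 2106: 30 days (November has 30).
Dec 1, 2106 → Dec 2, 2106: 1 days.
Total: 335 days.
335 mod 7 = 6, so Friday + 6 = Thursday.

Thursday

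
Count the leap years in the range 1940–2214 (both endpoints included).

67

Multiples of 4 in [1940,2214]: 69.
Of those, multiples of 100: 3 (not leap unless ÷400).
Multiples of 400: 1.
Leap years = 69 − 3 + 1 = 67.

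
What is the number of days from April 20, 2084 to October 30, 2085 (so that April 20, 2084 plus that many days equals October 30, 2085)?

Apr 20, 2084 → Apr 20, 2085: 365 days.
Apr 20, 2085 → May 20, 2085: 30 days (April has 30).
May 20, 2085 → Jun 20, 2085: 31 days (May has 31).
Jun 20, 2085 → Jul 20, 2085: 30 days (June has 30).
Jul 20, 2085 → Aug 20, 2085: 31 days (July has 31).
Aug 20, 2085 → Sep 20, 2085: 31 days (August has 31).
Sep 20, 2085 → Oct 20, 2085: 30 days (September has 30).
Oct 20, 2085 → Oct 30, 2085: 10 days.
Total: 558 days.

558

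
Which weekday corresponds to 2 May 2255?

Wednesday

Doomsday rule: the anchor day for the 2200s is Friday. For year 55: 55÷12 = 4 r 7, and 7÷4 = 1, so 4+7+1 = 12.
Friday + 12 ≡ Wednesday — that's 2255's doomsday.
In May the doomsday date is May 9.
May 2 is 7 days before May 9; 7 mod 7 = 0, so Wednesday − 0 = Wednesday.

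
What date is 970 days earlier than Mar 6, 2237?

−365 (one year) → Mar 6, 2236 (605 left).
−366 (one year; includes Feb 29, 2236) → Mar 6, 2235 (239 left).
−6 → Feb 28, 2235 (end of Feb, 28 days; 233 left).
−28 → Jan 31, 2235 (end of Jan, 31 days; 205 left).
−31 → Dec 31, 2234 (end of Dec, 31 days; 174 left).
−31 → Nov 30, 2234 (end of Nov, 30 days; 143 left).
−30 → Oct 31, 2234 (end of Oct, 31 days; 113 left).
−31 → Sep 30, 2234 (end of Sep, 30 days; 82 left).
−30 → Aug 31, 2234 (end of Aug, 31 days; 52 left).
−31 → Jul 31, 2234 (end of Jul, 31 days; 21 left).
−21 → Jul 10, 2234.

July 10, 2234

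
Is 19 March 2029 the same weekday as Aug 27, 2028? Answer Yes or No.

No

From Aug 27, 2028 to Mar 19, 2029 is 204 days.
204 mod 7 = 1, so they are different weekdays.
(Aug 27, 2028 is a Sunday; Mar 19, 2029 is a Monday.)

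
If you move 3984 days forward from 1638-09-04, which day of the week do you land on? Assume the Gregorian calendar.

Sunday

Sep 4, 1638 is a Saturday.
3984 mod 7 = 1, so 3984 days after a Saturday is Saturday + 1 = Sunday.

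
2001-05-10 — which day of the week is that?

Thursday

Doomsday rule: the anchor day for the 2000s is Tuesday. For year 01: 1÷12 = 0 r 1, and 1÷4 = 0, so 0+1+0 = 1.
Tuesday + 1 ≡ Wednesday — that's 2001's doomsday.
In May the doomsday date is May 9.
May 10 is 1 day after May 9; 1 mod 7 = 1, so Wednesday + 1 = Thursday.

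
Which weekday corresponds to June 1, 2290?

Sunday

Doomsday rule: the anchor day for the 2200s is Friday. For year 90: 90÷12 = 7 r 6, and 6÷4 = 1, so 7+6+1 = 14.
Friday + 14 ≡ Friday — that's 2290's doomsday.
In June the doomsday date is Jun 6.
Jun 1 is 5 days before Jun 6; 5 mod 7 = 5, so Friday − 5 = Sunday.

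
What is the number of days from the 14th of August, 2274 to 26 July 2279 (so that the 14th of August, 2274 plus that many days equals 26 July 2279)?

Aug 14, 2274 → Aug 14, 2275: 365 days.
Aug 14, 2275 → Aug 14, 2276: 366 days (Feb 29, 2276 is in that span).
Aug 14, 2276 → Aug 14, 2277: 365 days.
Aug 14, 2277 → Aug 14, 2278: 365 days.
Aug 14, 2278 → Sep 14, 2278: 31 days (August has 31).
Sep 14, 2278 → Oct 14, 2278: 30 days (September has 30).
Oct 14, 2278 → Nov 14, 2278: 31 days (October has 31).
Nov 14, 2278 → Dec 14, 2278: 30 days (November has 30).
Dec 14, 2278 → Jan 14, 2279: 31 days (December has 31).
Jan 14, 2279 → Feb 14, 2279: 31 days (January has 31).
Feb 14, 2279 → Mar 14, 2279: 28 days (February has 28).
Mar 14, 2279 → Apr 14, 2279: 31 days (March has 31).
Apr 14, 2279 → May 14, 2279: 30 days (April has 30).
May 14, 2279 → Jun 14, 2279: 31 days (May has 31).
Jun 14, 2279 → Jul 14, 2279: 30 days (June has 30).
Jul 14, 2279 → Jul 26, 2279: 12 days.
Total: 1807 days.

1807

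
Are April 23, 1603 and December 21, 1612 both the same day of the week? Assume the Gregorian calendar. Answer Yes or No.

From Apr 23, 1603 to Dec 21, 1612 is 3530 days.
3530 mod 7 = 2, so they are different weekdays.
(Apr 23, 1603 is a Wednesday; Dec 21, 1612 is a Friday.)

No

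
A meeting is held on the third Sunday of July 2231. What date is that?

July 17, 2231

July 1, 2231 is a Friday.
The first Sunday is therefore July 3 (2 days later).
The third Sunday is 3 + 2×7 = July 17.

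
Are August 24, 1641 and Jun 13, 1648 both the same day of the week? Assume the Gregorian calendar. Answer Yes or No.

From Aug 24, 1641 to Jun 13, 1648 is 2485 days.
2485 mod 7 = 0, so they are the same weekday.
(Aug 24, 1641 is a Saturday; Jun 13, 1648 is a Saturday.)

Yes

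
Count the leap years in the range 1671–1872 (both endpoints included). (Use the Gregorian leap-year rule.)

49

Multiples of 4 in [1671,1872]: 51.
Of those, multiples of 100: 2 (not leap unless ÷400).
Multiples of 400: 0.
Leap years = 51 − 2 + 0 = 49.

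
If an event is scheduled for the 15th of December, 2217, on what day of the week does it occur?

Doomsday rule: the anchor day for the 2200s is Friday. For year 17: 17÷12 = 1 r 5, and 5÷4 = 1, so 1+5+1 = 7.
Friday + 7 ≡ Friday — that's 2217's doomsday.
In December the doomsday date is Dec 12.
Dec 15 is 3 days after Dec 12; 3 mod 7 = 3, so Friday + 3 = Monday.

Monday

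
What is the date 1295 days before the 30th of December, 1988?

−366 (one year; includes Feb 29, 1988) → Dec 30, 1987 (929 left).
−365 (one year) → Dec 30, 1986 (564 left).
−365 (one year) → Dec 30, 1985 (199 left).
−30 → Nov 30, 1985 (end of Nov, 30 days; 169 left).
−30 → Oct 31, 1985 (end of Oct, 31 days; 139 left).
−31 → Sep 30, 1985 (end of Sep, 30 days; 108 left).
−30 → Aug 31, 1985 (end of Aug, 31 days; 78 left).
−31 → Jul 31, 1985 (end of Jul, 31 days; 47 left).
−31 → Jun 30, 1985 (end of Jun, 30 days; 16 left).
−16 → Jun 14, 1985.

June 14, 1985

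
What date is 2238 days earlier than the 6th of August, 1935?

June 20, 1929

−365 (one year) → Aug 6, 1934 (1873 left).
−365 (one year) → Aug 6, 1933 (1508 left).
−365 (one year) → Aug 6, 1932 (1143 left).
−366 (one year; includes Feb 29, 1932) → Aug 6, 1931 (777 left).
−365 (one year) → Aug 6, 1930 (412 left).
−365 (one year) → Aug 6, 1929 (47 left).
−6 → Jul 31, 1929 (end of Jul, 31 days; 41 left).
−31 → Jun 30, 1929 (end of Jun, 30 days; 10 left).
−10 → Jun 20, 1929.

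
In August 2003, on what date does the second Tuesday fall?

August 12, 2003

August 1, 2003 is a Friday.
The first Tuesday is therefore August 5 (4 days later).
The second Tuesday is 5 + 1×7 = August 12.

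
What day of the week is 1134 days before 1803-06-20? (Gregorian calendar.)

Monday

Jun 20, 1803 is a Monday.
1134 mod 7 = 0, so 1134 days before a Monday is Monday − 0 = Monday.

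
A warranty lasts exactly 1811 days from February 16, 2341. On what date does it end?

+365 (one year) → Feb 16, 2342 (1446 left).
+365 (one year) → Feb 16, 2343 (1081 left).
+365 (one year) → Feb 16, 2344 (716 left).
+366 (one year; includes Feb 29, 2344) → Feb 16, 2345 (350 left).
Feb has 28 days: +13 → Mar 1, 2345 (337 left).
Mar has 31 days: +31 → Apr 1, 2345 (306 left).
Apr has 30 days: +30 → May 1, 2345 (276 left).
May has 31 days: +31 → Jun 1, 2345 (245 left).
Jun has 30 days: +30 → Jul 1, 2345 (215 left).
Jul has 31 days: +31 → Aug 1, 2345 (184 left).
Aug has 31 days: +31 → Sep 1, 2345 (153 left).
Sep has 30 days: +30 → Oct 1, 2345 (123 left).
Oct has 31 days: +31 → Nov 1, 2345 (92 left).
Nov has 30 days: +30 → Dec 1, 2345 (62 left).
Dec has 31 days: +31 → Jan 1, 2346 (31 left).
Jan has 31 days: +31 → Feb 1, 2346 (0 left).

February 1, 2346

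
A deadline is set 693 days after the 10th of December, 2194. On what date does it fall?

November 2, 2196

+365 (one year) → Dec 10, 2195 (328 left).
Dec has 31 days: +22 → Jan 1, 2196 (306 left).
Jan has 31 days: +31 → Feb 1, 2196 (275 left).
Feb has 29 days: +29 → Mar 1, 2196 (246 left).
Mar has 31 days: +31 → Apr 1, 2196 (215 left).
Apr has 30 days: +30 → May 1, 2196 (185 left).
May has 31 days: +31 → Jun 1, 2196 (154 left).
Jun has 30 days: +30 → Jul 1, 2196 (124 left).
Jul has 31 days: +31 → Aug 1, 2196 (93 left).
Aug has 31 days: +31 → Sep 1, 2196 (62 left).
Sep has 30 days: +30 → Oct 1, 2196 (32 left).
Oct has 31 days: +31 → Nov 1, 2196 (1 left).
+1 → Nov 2, 2196.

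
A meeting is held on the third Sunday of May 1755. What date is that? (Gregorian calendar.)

May 1, 1755 is a Thursday.
The first Sunday is therefore May 4 (3 days later).
The third Sunday is 4 + 2×7 = May 18.

May 18, 1755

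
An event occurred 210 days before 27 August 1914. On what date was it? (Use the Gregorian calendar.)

January 29, 1914

−27 → Jul 31, 1914 (end of Jul, 31 days; 183 left).
−31 → Jun 30, 1914 (end of Jun, 30 days; 152 left).
−30 → May 31, 1914 (end of May, 31 days; 122 left).
−31 → Apr 30, 1914 (end of Apr, 30 days; 91 left).
−30 → Mar 31, 1914 (end of Mar, 31 days; 61 left).
−31 → Feb 28, 1914 (end of Feb, 28 days; 30 left).
−28 → Jan 31, 1914 (end of Jan, 31 days; 2 left).
−2 → Jan 29, 1914.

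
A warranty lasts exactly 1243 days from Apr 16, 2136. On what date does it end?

+365 (one year) → Apr 16, 2137 (878 left).
+365 (one year) → Apr 16, 2138 (513 left).
+365 (one year) → Apr 16, 2139 (148 left).
Apr has 30 days: +15 → May 1, 2139 (133 left).
May has 31 days: +31 → Jun 1, 2139 (102 left).
Jun has 30 days: +30 → Jul 1, 2139 (72 left).
Jul has 31 days: +31 → Aug 1, 2139 (41 left).
Aug has 31 days: +31 → Sep 1, 2139 (10 left).
+10 → Sep 11, 2139.

September 11, 2139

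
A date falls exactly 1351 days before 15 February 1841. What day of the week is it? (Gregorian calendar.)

First find the weekday of Feb 15, 1841. Doomsday rule: the anchor day for the 1800s is Friday. For year 41: 41÷12 = 3 r 5, and 5÷4 = 1, so 3+5+1 = 9.
Friday + 9 ≡ Sunday — that's 1841's doomsday.
In February the doomsday date is Feb 28 (1841 is not a leap year).
Feb 15 is 13 days before Feb 28; 13 mod 7 = 6, so Sunday − 6 = Monday.
1351 mod 7 = 0, so 1351 days before a Monday is Monday − 0 = Monday.

Monday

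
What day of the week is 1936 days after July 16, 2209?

Thursday

Jul 16, 2209 is a Sunday.
1936 mod 7 = 4, so 1936 days after a Sunday is Sunday + 4 = Thursday.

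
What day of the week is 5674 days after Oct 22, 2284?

First find the weekday of Oct 22, 2284. Doomsday rule: the anchor day for the 2200s is Friday. For year 84: 84÷12 = 7 r 0, and 0÷4 = 0, so 7+0+0 = 7.
Friday + 7 ≡ Friday — that's 2284's doomsday.
In October the doomsday date is Oct 10.
Oct 22 is 12 days after Oct 10; 12 mod 7 = 5, so Friday + 5 = Wednesday.
5674 mod 7 = 4, so 5674 days after a Wednesday is Wednesday + 4 = Sunday.

Sunday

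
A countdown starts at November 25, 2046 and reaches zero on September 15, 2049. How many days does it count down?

Nov 25, 2046 → Nov 25, 2047: 365 days.
Nov 25, 2047 → Nov 25, 2048: 366 days (Feb 29, 2048 is in that span).
Nov 25, 2048 → Dec 25, 2048: 30 days (November has 30).
Dec 25, 2048 → Jan 25, 2049: 31 days (December has 31).
Jan 25, 2049 → Feb 25, 2049: 31 days (January has 31).
Feb 25, 2049 → Mar 25, 2049: 28 days (February has 28).
Mar 25, 2049 → Apr 25, 2049: 31 days (March has 31).
Apr 25, 2049 → May 25, 2049: 30 days (April has 30).
May 25, 2049 → Jun 25, 2049: 31 days (May has 31).
Jun 25, 2049 → Jul 25, 2049: 30 days (June has 30).
Jul 25, 2049 → Aug 25, 2049: 31 days (July has 31).
Aug 25, 2049 → Sep 15, 2049: 21 days.
Total: 1025 days.

1025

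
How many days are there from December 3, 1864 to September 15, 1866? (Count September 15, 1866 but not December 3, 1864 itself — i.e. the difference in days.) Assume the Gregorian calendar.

651

Dec 3, 1864 → Dec 3, 1865: 365 days.
Dec 3, 1865 → Jan 3, 1866: 31 days (December has 31).
Jan 3, 1866 → Feb 3, 1866: 31 days (January has 31).
Feb 3, 1866 → Mar 3, 1866: 28 days (February has 28).
Mar 3, 1866 → Apr 3, 1866: 31 days (March has 31).
Apr 3, 1866 → May 3, 1866: 30 days (April has 30).
May 3, 1866 → Jun 3, 1866: 31 days (May has 31).
Jun 3, 1866 → Jul 3, 1866: 30 days (June has 30).
Jul 3, 1866 → Aug 3, 1866: 31 days (July has 31).
Aug 3, 1866 → Sep 3, 1866: 31 days (August has 31).
Sep 3, 1866 → Sep 15, 1866: 12 days.
Total: 651 days.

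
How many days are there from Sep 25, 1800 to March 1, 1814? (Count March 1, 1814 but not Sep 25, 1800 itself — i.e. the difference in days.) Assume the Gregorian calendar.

Sep 25, 1800 → Sep 25, 1801: 365 days.
Sep 25, 1801 → Sep 25, 1802: 365 days.
Sep 25, 1802 → Sep 25, 1803: 365 days.
Sep 25, 1803 → Sep 25, 1804: 366 days (Feb 29, 1804 is in that span).
Sep 25, 1804 → Sep 25, 1805: 365 days.
Sep 25, 1805 → Sep 25, 1806: 365 days.
Sep 25, 1806 → Sep 25, 1807: 365 days.
Sep 25, 1807 → Sep 25, 1808: 366 days (Feb 29, 1808 is in that span).
Sep 25, 1808 → Sep 25, 1809: 365 days.
Sep 25, 1809 → Sep 25, 1810: 365 days.
Sep 25, 1810 → Sep 25, 1811: 365 days.
Sep 25, 1811 → Sep 25, 1812: 366 days (Feb 29, 1812 is in that span).
Sep 25, 1812 → Sep 25, 1813: 365 days.
Sep 25, 1813 → Oct 25, 1813: 30 days (September has 30).
Oct 25, 1813 → Nov 25, 1813: 31 days (October has 31).
Nov 25, 1813 → Dec 25, 1813: 30 days (November has 30).
Dec 25, 1813 → Jan 25, 1814: 31 days (December has 31).
Jan 25, 1814 → Feb 25, 1814: 31 days (January has 31).
Feb 25, 1814 → Mar 1, 1814: 4 days.
Total: 4905 days.

4905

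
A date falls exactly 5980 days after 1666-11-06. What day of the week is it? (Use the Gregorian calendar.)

Monday

Nov 6, 1666 is a Saturday.
5980 mod 7 = 2, so 5980 days after a Saturday is Saturday + 2 = Monday.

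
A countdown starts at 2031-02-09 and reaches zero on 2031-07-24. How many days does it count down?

165

Feb 9, 2031 → Mar 9, 2031: 28 days (February has 28).
Mar 9, 2031 → Apr 9, 2031: 31 days (March has 31).
Apr 9, 2031 → May 9, 2031: 30 days (April has 30).
May 9, 2031 → Jun 9, 2031: 31 days (May has 31).
Jun 9, 2031 → Jul 9, 2031: 30 days (June has 30).
Jul 9, 2031 → Jul 24, 2031: 15 days.
Total: 165 days.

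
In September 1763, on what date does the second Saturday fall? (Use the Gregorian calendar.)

September 1, 1763 is a Thursday.
The first Saturday is therefore September 3 (2 days later).
The second Saturday is 3 + 1×7 = September 10.

September 10, 1763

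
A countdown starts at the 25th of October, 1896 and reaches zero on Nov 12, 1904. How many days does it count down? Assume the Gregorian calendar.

2939

Oct 25, 1896 → Oct 25, 1897: 365 days.
Oct 25, 1897 → Oct 25, 1898: 365 days.
Oct 25, 1898 → Oct 25, 1899: 365 days.
Oct 25, 1899 → Oct 25, 1900: 365 days.
Oct 25, 1900 → Oct 25, 1901: 365 days.
Oct 25, 1901 → Oct 25, 1902: 365 days.
Oct 25, 1902 → Oct 25, 1903: 365 days.
Oct 25, 1903 → Nov 25, 1903: 31 days (October has 31).
Nov 25, 1903 → Dec 25, 1903: 30 days (November has 30).
Dec 25, 1903 → Jan 25, 1904: 31 days (December has 31).
Jan 25, 1904 → Feb 25, 1904: 31 days (January has 31).
Feb 25, 1904 → Mar 25, 1904: 29 days (February has 29).
Mar 25, 1904 → Apr 25, 1904: 31 days (March has 31).
Apr 25, 1904 → May 25, 1904: 30 days (April has 30).
May 25, 1904 → Jun 25, 1904: 31 days (May has 31).
Jun 25, 1904 → Jul 25, 1904: 30 days (June has 30).
Jul 25, 1904 → Aug 25, 1904: 31 days (July has 31).
Aug 25, 1904 → Sep 25, 1904: 31 days (August has 31).
Sep 25, 1904 → Oct 25, 1904: 30 days (September has 30).
Oct 25, 1904 → Nov 12, 1904: 18 days.
Total: 2939 days.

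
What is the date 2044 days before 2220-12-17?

−366 (one year; includes Feb 29, 2220) → Dec 17, 2219 (1678 left).
−365 (one year) → Dec 17, 2218 (1313 left).
−365 (one year) → Dec 17, 2217 (948 left).
−365 (one year) → Dec 17, 2216 (583 left).
−366 (one year; includes Feb 29, 2216) → Dec 17, 2215 (217 left).
−17 → Nov 30, 2215 (end of Nov, 30 days; 200 left).
−30 → Oct 31, 2215 (end of Oct, 31 days; 170 left).
−31 → Sep 30, 2215 (end of Sep, 30 days; 139 left).
−30 → Aug 31, 2215 (end of Aug, 31 days; 109 left).
−31 → Jul 31, 2215 (end of Jul, 31 days; 78 left).
−31 → Jun 30, 2215 (end of Jun, 30 days; 47 left).
−30 → May 31, 2215 (end of May, 31 days; 17 left).
−17 → May 14, 2215.

May 14, 2215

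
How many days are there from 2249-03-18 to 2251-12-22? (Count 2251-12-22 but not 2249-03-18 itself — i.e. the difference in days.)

1009

Mar 18, 2249 → Mar 18, 2250: 365 days.
Mar 18, 2250 → Mar 18, 2251: 365 days.
Mar 18, 2251 → Apr 18, 2251: 31 days (March has 31).
Apr 18, 2251 → May 18, 2251: 30 days (April has 30).
May 18, 2251 → Jun 18, 2251: 31 days (May has 31).
Jun 18, 2251 → Jul 18, 2251: 30 days (June has 30).
Jul 18, 2251 → Aug 18, 2251: 31 days (July has 31).
Aug 18, 2251 → Sep 18, 2251: 31 days (August has 31).
Sep 18, 2251 → Oct 18, 2251: 30 days (September has 30).
Oct 18, 2251 → Nov 18, 2251: 31 days (October has 31).
Nov 18, 2251 → Dec 18, 2251: 30 days (November has 30).
Dec 18, 2251 → Dec 22, 2251: 4 days.
Total: 1009 days.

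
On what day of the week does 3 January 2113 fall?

Doomsday rule: the anchor day for the 2100s is Sunday. For year 13: 13÷12 = 1 r 1, and 1÷4 = 0, so 1+1+0 = 2.
Sunday + 2 ≡ Tuesday — that's 2113's doomsday.
In January the doomsday date is Jan 3 (2113 is not a leap year).
Jan 3 is the doomsday itself: Tuesday.

Tuesday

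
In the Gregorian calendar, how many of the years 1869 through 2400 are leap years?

129

Multiples of 4 in [1869,2400]: 133.
Of those, multiples of 100: 6 (not leap unless ÷400).
Multiples of 400: 2.
Leap years = 133 − 6 + 2 = 129.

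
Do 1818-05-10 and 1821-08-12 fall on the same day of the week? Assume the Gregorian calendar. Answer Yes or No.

From May 10, 1818 to Aug 12, 1821 is 1190 days.
1190 mod 7 = 0, so they are the same weekday.
(May 10, 1818 is a Sunday; Aug 12, 1821 is a Sunday.)

Yes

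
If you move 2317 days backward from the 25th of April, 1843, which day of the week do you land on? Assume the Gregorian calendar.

Tuesday

Apr 25, 1843 is a Tuesday.
2317 mod 7 = 0, so 2317 days before a Tuesday is Tuesday − 0 = Tuesday.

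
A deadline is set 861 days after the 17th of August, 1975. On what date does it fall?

+366 (one year; includes Feb 29, 1976) → Aug 17, 1976 (495 left).
+365 (one year) → Aug 17, 1977 (130 left).
Aug has 31 days: +15 → Sep 1, 1977 (115 left).
Sep has 30 days: +30 → Oct 1, 1977 (85 left).
Oct has 31 days: +31 → Nov 1, 1977 (54 left).
Nov has 30 days: +30 → Dec 1, 1977 (24 left).
+24 → Dec 25, 1977.

December 25, 1977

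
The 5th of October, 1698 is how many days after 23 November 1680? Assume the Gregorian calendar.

6525

Nov 23, 1680 → Nov 23, 1681: 365 days.
Nov 23, 1681 → Nov 23, 1682: 365 days.
Nov 23, 1682 → Nov 23, 1683: 365 days.
Nov 23, 1683 → Nov 23, 1684: 366 days (Feb 29, 1684 is in that span).
Nov 23, 1684 → Nov 23, 1685: 365 days.
Nov 23, 1685 → Nov 23, 1686: 365 days.
Nov 23, 1686 → Nov 23, 1687: 365 days.
Nov 23, 1687 → Nov 23, 1688: 366 days (Feb 29, 1688 is in that span).
Nov 23, 1688 → Nov 23, 1689: 365 days.
Nov 23, 1689 → Nov 23, 1690: 365 days.
Nov 23, 1690 → Nov 23, 1691: 365 days.
Nov 23, 1691 → Nov 23, 1692: 366 days (Feb 29, 1692 is in that span).
Nov 23, 1692 → Nov 23, 1693: 365 days.
Nov 23, 1693 → Nov 23, 1694: 365 days.
Nov 23, 1694 → Nov 23, 1695: 365 days.
Nov 23, 1695 → Nov 23, 1696: 366 days (Feb 29, 1696 is in that span).
Nov 23, 1696 → Nov 23, 1697: 365 days.
Nov 23, 1697 → Dec 23, 1697: 30 days (November has 30).
Dec 23, 1697 → Jan 23, 1698: 31 days (December has 31).
Jan 23, 1698 → Feb 23, 1698: 31 days (January has 31).
Feb 23, 1698 → Mar 23, 1698: 28 days (February has 28).
Mar 23, 1698 → Apr 23, 1698: 31 days (March has 31).
Apr 23, 1698 → May 23, 1698: 30 days (April has 30).
May 23, 1698 → Jun 23, 1698: 31 days (May has 31).
Jun 23, 1698 → Jul 23, 1698: 30 days (June has 30).
Jul 23, 1698 → Aug 23, 1698: 31 days (July has 31).
Aug 23, 1698 → Sep 23, 1698: 31 days (August has 31).
Sep 23, 1698 → Oct 5, 1698: 12 days.
Total: 6525 days.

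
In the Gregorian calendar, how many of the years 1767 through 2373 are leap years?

Multiples of 4 in [1767,2373]: 152.
Of those, multiples of 100: 6 (not leap unless ÷400).
Multiples of 400: 1.
Leap years = 152 − 6 + 1 = 147.

147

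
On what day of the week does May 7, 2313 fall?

Doomsday rule: the anchor day for the 2300s is Wednesday. For year 13: 13÷12 = 1 r 1, and 1÷4 = 0, so 1+1+0 = 2.
Wednesday + 2 ≡ Friday — that's 2313's doomsday.
In May the doomsday date is May 9.
May 7 is 2 days before May 9; 2 mod 7 = 2, so Friday − 2 = Wednesday.

Wednesday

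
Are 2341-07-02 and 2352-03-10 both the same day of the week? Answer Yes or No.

No

From Jul 2, 2341 to Mar 10, 2352 is 3904 days.
3904 mod 7 = 5, so they are different weekdays.
(Jul 2, 2341 is a Wednesday; Mar 10, 2352 is a Monday.)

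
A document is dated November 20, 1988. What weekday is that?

Sunday

Doomsday rule: the anchor day for the 1900s is Wednesday. For year 88: 88÷12 = 7 r 4, and 4÷4 = 1, so 7+4+1 = 12.
Wednesday + 12 ≡ Monday — that's 1988's doomsday.
In November the doomsday date is Nov 7.
Nov 20 is 13 days after Nov 7; 13 mod 7 = 6, so Monday + 6 = Sunday.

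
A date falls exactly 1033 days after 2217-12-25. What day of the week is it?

Monday

First find the weekday of Dec 25, 2217. Doomsday rule: the anchor day for the 2200s is Friday. For year 17: 17÷12 = 1 r 5, and 5÷4 = 1, so 1+5+1 = 7.
Friday + 7 ≡ Friday — that's 2217's doomsday.
In December the doomsday date is Dec 12.
Dec 25 is 13 days after Dec 12; 13 mod 7 = 6, so Friday + 6 = Thursday.
1033 mod 7 = 4, so 1033 days after a Thursday is Thursday + 4 = Monday.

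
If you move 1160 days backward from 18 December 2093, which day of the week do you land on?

First find the weekday of Dec 18, 2093. Doomsday rule: the anchor day for the 2000s is Tuesday. For year 93: 93÷12 = 7 r 9, and 9÷4 = 2, so 7+9+2 = 18.
Tuesday + 18 ≡ Saturday — that's 2093's doomsday.
In December the doomsday date is Dec 12.
Dec 18 is 6 days after Dec 12; 6 mod 7 = 6, so Saturday + 6 = Friday.
1160 mod 7 = 5, so 1160 days before a Friday is Friday − 5 = Sunday.

Sunday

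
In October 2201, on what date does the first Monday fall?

October 5, 2201

October 1, 2201 is a Thursday.
The first Monday is therefore October 5 (4 days later).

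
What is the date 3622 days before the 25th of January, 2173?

−366 (one year; includes Feb 29, 2172) → Jan 25, 2172 (3256 left).
−365 (one year) → Jan 25, 2171 (2891 left).
−365 (one year) → Jan 25, 2170 (2526 left).
−365 (one year) → Jan 25, 2169 (2161 left).
−366 (one year; includes Feb 29, 2168) → Jan 25, 2168 (1795 left).
−365 (one year) → Jan 25, 2167 (1430 left).
−365 (one year) → Jan 25, 2166 (1065 left).
−365 (one year) → Jan 25, 2165 (700 left).
−366 (one year; includes Feb 29, 2164) → Jan 25, 2164 (334 left).
−25 → Dec 31, 2163 (end of Dec, 31 days; 309 left).
−31 → Nov 30, 2163 (end of Nov, 30 days; 278 left).
−30 → Oct 31, 2163 (end of Oct, 31 days; 248 left).
−31 → Sep 30, 2163 (end of Sep, 30 days; 217 left).
−30 → Aug 31, 2163 (end of Aug, 31 days; 187 left).
−31 → Jul 31, 2163 (end of Jul, 31 days; 156 left).
−31 → Jun 30, 2163 (end of Jun, 30 days; 125 left).
−30 → May 31, 2163 (end of May, 31 days; 95 left).
−31 → Apr 30, 2163 (end of Apr, 30 days; 64 left).
−30 → Mar 31, 2163 (end of Mar, 31 days; 34 left).
−31 → Feb 28, 2163 (end of Feb, 28 days; 3 left).
−3 → Feb 25, 2163.

February 25, 2163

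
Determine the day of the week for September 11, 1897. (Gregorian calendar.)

January 1, 1897 is a Friday.
Jan 1, 1897 → Feb 1, 1897: 31 days (January has 31).
Feb 1, 1897 → Mar 1, 1897: 28 days (February has 28).
Mar 1, 1897 → Apr 1, 1897: 31 days (March has 31).
Apr 1, 1897 → May 1, 1897: 30 days (April has 30).
May 1, 1897 → Jun 1, 1897: 31 days (May has 31).
Jun 1, 1897 → Jul 1, 1897: 30 days (June has 30).
Jul 1, 1897 → Aug 1, 1897: 31 days (July has 31).
Aug 1, 1897 → Sep 1, 1897: 31 days (August has 31).
Sep 1, 1897 → Sep 11, 1897: 10 days.
Total: 253 days.
253 mod 7 = 1, so Friday + 1 = Saturday.

Saturday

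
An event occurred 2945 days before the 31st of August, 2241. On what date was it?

−365 (one year) → Aug 31, 2240 (2580 left).
−366 (one year; includes Feb 29, 2240) → Aug 31, 2239 (2214 left).
−365 (one year) → Aug 31, 2238 (1849 left).
−365 (one year) → Aug 31, 2237 (1484 left).
−365 (one year) → Aug 31, 2236 (1119 left).
−366 (one year; includes Feb 29, 2236) → Aug 31, 2235 (753 left).
−365 (one year) → Aug 31, 2234 (388 left).
−31 → Jul 31, 2234 (end of Jul, 31 days; 357 left).
−31 → Jun 30, 2234 (end of Jun, 30 days; 326 left).
−30 → May 31, 2234 (end of May, 31 days; 296 left).
−31 → Apr 30, 2234 (end of Apr, 30 days; 265 left).
−30 → Mar 31, 2234 (end of Mar, 31 days; 235 left).
−31 → Feb 28, 2234 (end of Feb, 28 days; 204 left).
−28 → Jan 31, 2234 (end of Jan, 31 days; 176 left).
−31 → Dec 31, 2233 (end of Dec, 31 days; 145 left).
−31 → Nov 30, 2233 (end of Nov, 30 days; 114 left).
−30 → Oct 31, 2233 (end of Oct, 31 days; 84 left).
−31 → Sep 30, 2233 (end of Sep, 30 days; 53 left).
−30 → Aug 31, 2233 (end of Aug, 31 days; 23 left).
−23 → Aug 8, 2233.

August 8, 2233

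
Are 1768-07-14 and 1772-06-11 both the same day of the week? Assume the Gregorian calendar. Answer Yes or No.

From Jul 14, 1768 to Jun 11, 1772 is 1428 days.
1428 mod 7 = 0, so they are the same weekday.
(Jul 14, 1768 is a Thursday; Jun 11, 1772 is a Thursday.)

Yes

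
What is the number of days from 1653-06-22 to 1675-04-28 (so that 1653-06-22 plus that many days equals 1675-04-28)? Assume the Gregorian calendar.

7980

Jun 22, 1653 → Jun 22, 1654: 365 days.
Jun 22, 1654 → Jun 22, 1655: 365 days.
Jun 22, 1655 → Jun 22, 1656: 366 days (Feb 29, 1656 is in that span).
Jun 22, 1656 → Jun 22, 1657: 365 days.
Jun 22, 1657 → Jun 22, 1658: 365 days.
Jun 22, 1658 → Jun 22, 1659: 365 days.
Jun 22, 1659 → Jun 22, 1660: 366 days (Feb 29, 1660 is in that span).
Jun 22, 1660 → Jun 22, 1661: 365 days.
Jun 22, 1661 → Jun 22, 1662: 365 days.
Jun 22, 1662 → Jun 22, 1663: 365 days.
Jun 22, 1663 → Jun 22, 1664: 366 days (Feb 29, 1664 is in that span).
Jun 22, 1664 → Jun 22, 1665: 365 days.
Jun 22, 1665 → Jun 22, 1666: 365 days.
Jun 22, 1666 → Jun 22, 1667: 365 days.
Jun 22, 1667 → Jun 22, 1668: 366 days (Feb 29, 1668 is in that span).
Jun 22, 1668 → Jun 22, 1669: 365 days.
Jun 22, 1669 → Jun 22, 1670: 365 days.
Jun 22, 1670 → Jun 22, 1671: 365 days.
Jun 22, 1671 → Jun 22, 1672: 366 days (Feb 29, 1672 is in that span).
Jun 22, 1672 → Jun 22, 1673: 365 days.
Jun 22, 1673 → Jun 22, 1674: 365 days.
Jun 22, 1674 → Jul 22, 1674: 30 days (June has 30).
Jul 22, 1674 → Aug 22, 1674: 31 days (July has 31).
Aug 22, 1674 → Sep 22, 1674: 31 days (August has 31).
Sep 22, 1674 → Oct 22, 1674: 30 days (September has 30).
Oct 22, 1674 → Nov 22, 1674: 31 days (October has 31).
Nov 22, 1674 → Dec 22, 1674: 30 days (November has 30).
Dec 22, 1674 → Jan 22, 1675: 31 days (December has 31).
Jan 22, 1675 → Feb 22, 1675: 31 days (January has 31).
Feb 22, 1675 → Mar 22, 1675: 28 days (February has 28).
Mar 22, 1675 → Apr 22, 1675: 31 days (March has 31).
Apr 22, 1675 → Apr 28, 1675: 6 days.
Total: 7980 days.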